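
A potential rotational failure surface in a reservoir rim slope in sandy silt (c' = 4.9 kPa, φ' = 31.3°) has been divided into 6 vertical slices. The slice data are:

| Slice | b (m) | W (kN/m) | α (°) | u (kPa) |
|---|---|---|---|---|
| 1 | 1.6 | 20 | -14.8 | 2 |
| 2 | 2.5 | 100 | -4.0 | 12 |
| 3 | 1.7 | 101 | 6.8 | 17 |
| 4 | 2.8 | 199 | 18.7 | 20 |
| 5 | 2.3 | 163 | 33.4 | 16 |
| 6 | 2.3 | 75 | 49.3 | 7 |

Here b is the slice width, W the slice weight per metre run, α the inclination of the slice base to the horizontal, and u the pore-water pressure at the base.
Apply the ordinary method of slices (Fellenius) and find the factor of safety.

Ordinary method of slices: FS = Σ[c'·Δl_i + (W_i cosα_i − u_i·Δl_i)·tanφ'] / Σ W_i sinα_i, with Δl_i = b_i / cosα_i.
Slice 1: Δl = 1.6/cos(-14.8°) = 1.655 m; N'_1 = 20·cos(-14.8°) − 2·1.655 = 16.0; c'Δl = 8.11; W sinα = -5.1
Slice 2: Δl = 2.5/cos(-4.0°) = 2.506 m; N'_2 = 100·cos(-4.0°) − 12·2.506 = 69.7; c'Δl = 12.28; W sinα = -7.0
Slice 3: Δl = 1.7/cos6.8° = 1.712 m; N'_3 = 101·cos6.8° − 17·1.712 = 71.2; c'Δl = 8.39; W sinα = 12.0
Slice 4: Δl = 2.8/cos18.7° = 2.956 m; N'_4 = 199·cos18.7° − 20·2.956 = 129.4; c'Δl = 14.48; W sinα = 63.8
Slice 5: Δl = 2.3/cos33.4° = 2.755 m; N'_5 = 163·cos33.4° − 16·2.755 = 92.0; c'Δl = 13.50; W sinα = 89.7
Slice 6: Δl = 2.3/cos49.3° = 3.527 m; N'_6 = 75·cos49.3° − 7·3.527 = 24.2; c'Δl = 17.28; W sinα = 56.9
Σc'Δl = 74.0 kN/m; ΣN' = 402.5 kN/m; ΣW sinα = 210.3 kN/m
Resisting = 74.0 + 402.5·tan31.3° = 74.0 + 244.7 = 318.8 kN/m
FS = 318.8 / 210.3 = 1.516

FS = 1.52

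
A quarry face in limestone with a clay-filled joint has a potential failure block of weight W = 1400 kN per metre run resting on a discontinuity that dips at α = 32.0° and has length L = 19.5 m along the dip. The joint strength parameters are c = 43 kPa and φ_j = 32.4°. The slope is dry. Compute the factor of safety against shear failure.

FS = 2.15

Resolving the block weight along and normal to the plane and applying the Mohr–Coulomb strength on the joint:
N' = W cosα = 1400·cos32.0° = 1187.3 kN/m
Driving force T = W sinα = 1400·sin32.0° = 741.9 kN/m
Resisting force R = c·L + N'·tanφ_j = 43·19.5 + 1187.3·tan32.4° = 838.5 + 753.5 = 1592.0 kN/m
FS = R / T = 1592.0 / 741.9 = 2.146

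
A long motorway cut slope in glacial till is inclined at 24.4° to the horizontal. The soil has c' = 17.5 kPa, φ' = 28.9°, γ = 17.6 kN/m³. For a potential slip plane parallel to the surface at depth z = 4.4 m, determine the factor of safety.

For an infinite slope with a slip plane parallel to the surface (no pore pressure): FS = [c' + γz cos²β tanφ'] / [γz sinβ cosβ].
γz = 17.6·4.4 = 77.44 kN/m²
Numerator = 17.5 + 77.44·cos²24.4°·tan28.9° = 17.5 + 77.44·0.8293·0.5520 = 52.954 kPa
Denominator = 77.44·sin24.4°·cos24.4° = 77.44·0.4131·0.9107 = 29.134 kPa
FS = 52.954 / 29.134 = 1.818

FS = 1.82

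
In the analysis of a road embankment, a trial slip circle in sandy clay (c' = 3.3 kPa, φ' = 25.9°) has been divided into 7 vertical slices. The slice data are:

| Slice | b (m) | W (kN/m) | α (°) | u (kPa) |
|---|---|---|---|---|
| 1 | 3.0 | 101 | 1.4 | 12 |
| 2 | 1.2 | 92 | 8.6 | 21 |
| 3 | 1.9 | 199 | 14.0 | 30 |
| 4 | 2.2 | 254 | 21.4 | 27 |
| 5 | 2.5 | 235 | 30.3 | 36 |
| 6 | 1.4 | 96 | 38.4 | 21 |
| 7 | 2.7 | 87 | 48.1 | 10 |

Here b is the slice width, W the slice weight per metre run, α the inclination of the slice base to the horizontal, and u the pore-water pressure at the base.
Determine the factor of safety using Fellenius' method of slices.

FS = 0.86

Ordinary method of slices: FS = Σ[c'·Δl_i + (W_i cosα_i − u_i·Δl_i)·tanφ'] / Σ W_i sinα_i, with Δl_i = b_i / cosα_i.
Slice 1: Δl = 3.0/cos1.4° = 3.001 m; N'_1 = 101·cos1.4° − 12·3.001 = 65.0; c'Δl = 9.90; W sinα = 2.5
Slice 2: Δl = 1.2/cos8.6° = 1.214 m; N'_2 = 92·cos8.6° − 21·1.214 = 65.5; c'Δl = 4.01; W sinα = 13.8
Slice 3: Δl = 1.9/cos14.0° = 1.958 m; N'_3 = 199·cos14.0° − 30·1.958 = 134.3; c'Δl = 6.46; W sinα = 48.1
Slice 4: Δl = 2.2/cos21.4° = 2.363 m; N'_4 = 254·cos21.4° − 27·2.363 = 172.7; c'Δl = 7.80; W sinα = 92.7
Slice 5: Δl = 2.5/cos30.3° = 2.896 m; N'_5 = 235·cos30.3° − 36·2.896 = 98.7; c'Δl = 9.56; W sinα = 118.6
Slice 6: Δl = 1.4/cos38.4° = 1.786 m; N'_6 = 96·cos38.4° − 21·1.786 = 37.7; c'Δl = 5.90; W sinα = 59.6
Slice 7: Δl = 2.7/cos48.1° = 4.043 m; N'_7 = 87·cos48.1° − 10·4.043 = 17.7; c'Δl = 13.34; W sinα = 64.8
Σc'Δl = 57.0 kN/m; ΣN' = 591.5 kN/m; ΣW sinα = 400.0 kN/m
Resisting = 57.0 + 591.5·tan25.9° = 57.0 + 287.2 = 344.2 kN/m
FS = 344.2 / 400.0 = 0.860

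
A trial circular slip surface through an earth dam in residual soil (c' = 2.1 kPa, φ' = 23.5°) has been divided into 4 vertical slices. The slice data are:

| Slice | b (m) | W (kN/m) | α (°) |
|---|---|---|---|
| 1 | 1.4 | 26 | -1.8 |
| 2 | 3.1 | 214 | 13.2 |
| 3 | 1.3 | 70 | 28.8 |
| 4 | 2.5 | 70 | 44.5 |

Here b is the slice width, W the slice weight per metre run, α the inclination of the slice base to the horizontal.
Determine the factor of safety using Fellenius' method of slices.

FS = 1.30

Ordinary method of slices: FS = Σ[c'·Δl_i + (W_i cosα_i)·tanφ'] / Σ W_i sinα_i, with Δl_i = b_i / cosα_i.
Slice 1: Δl = 1.4/cos(-1.8°) = 1.401 m; N'_1 = 26·cos(-1.8°) = 26.0; c'Δl = 2.94; W sinα = -0.8
Slice 2: Δl = 3.1/cos13.2° = 3.184 m; N'_2 = 214·cos13.2° = 208.3; c'Δl = 6.69; W sinα = 48.9
Slice 3: Δl = 1.3/cos28.8° = 1.483 m; N'_3 = 70·cos28.8° = 61.3; c'Δl = 3.12; W sinα = 33.7
Slice 4: Δl = 2.5/cos44.5° = 3.505 m; N'_4 = 70·cos44.5° = 49.9; c'Δl = 7.36; W sinα = 49.1
Σc'Δl = 20.1 kN/m; ΣN' = 345.6 kN/m; ΣW sinα = 130.8 kN/m
Resisting = 20.1 + 345.6·tan23.5° = 20.1 + 150.3 = 170.4 kN/m
FS = 170.4 / 130.8 = 1.302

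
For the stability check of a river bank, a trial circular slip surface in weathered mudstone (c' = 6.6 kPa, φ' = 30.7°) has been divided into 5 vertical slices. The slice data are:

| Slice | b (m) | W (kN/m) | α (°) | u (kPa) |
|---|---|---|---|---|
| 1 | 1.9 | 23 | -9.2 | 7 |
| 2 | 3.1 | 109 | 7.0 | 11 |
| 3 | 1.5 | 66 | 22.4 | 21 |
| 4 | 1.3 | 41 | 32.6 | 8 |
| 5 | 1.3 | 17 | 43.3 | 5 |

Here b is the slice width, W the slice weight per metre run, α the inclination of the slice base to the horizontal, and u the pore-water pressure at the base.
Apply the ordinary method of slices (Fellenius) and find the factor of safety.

FS = 2.14

Ordinary method of slices: FS = Σ[c'·Δl_i + (W_i cosα_i − u_i·Δl_i)·tanφ'] / Σ W_i sinα_i, with Δl_i = b_i / cosα_i.
Slice 1: Δl = 1.9/cos(-9.2°) = 1.925 m; N'_1 = 23·cos(-9.2°) − 7·1.925 = 9.2; c'Δl = 12.70; W sinα = -3.7
Slice 2: Δl = 3.1/cos7.0° = 3.123 m; N'_2 = 109·cos7.0° − 11·3.123 = 73.8; c'Δl = 20.61; W sinα = 13.3
Slice 3: Δl = 1.5/cos22.4° = 1.622 m; N'_3 = 66·cos22.4° − 21·1.622 = 26.9; c'Δl = 10.71; W sinα = 25.2
Slice 4: Δl = 1.3/cos32.6° = 1.543 m; N'_4 = 41·cos32.6° − 8·1.543 = 22.2; c'Δl = 10.18; W sinα = 22.1
Slice 5: Δl = 1.3/cos43.3° = 1.786 m; N'_5 = 17·cos43.3° − 5·1.786 = 3.4; c'Δl = 11.79; W sinα = 11.7
Σc'Δl = 66.0 kN/m; ΣN' = 135.6 kN/m; ΣW sinα = 68.5 kN/m
Resisting = 66.0 + 135.6·tan30.7° = 66.0 + 80.5 = 146.5 kN/m
FS = 146.5 / 68.5 = 2.139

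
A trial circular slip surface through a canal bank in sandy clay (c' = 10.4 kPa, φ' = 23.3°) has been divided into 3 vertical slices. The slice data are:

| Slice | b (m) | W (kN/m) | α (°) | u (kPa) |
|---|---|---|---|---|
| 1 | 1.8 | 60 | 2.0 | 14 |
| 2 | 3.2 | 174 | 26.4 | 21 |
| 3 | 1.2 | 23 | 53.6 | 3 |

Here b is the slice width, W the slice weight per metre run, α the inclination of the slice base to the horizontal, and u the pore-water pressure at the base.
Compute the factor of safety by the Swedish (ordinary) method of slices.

Ordinary method of slices: FS = Σ[c'·Δl_i + (W_i cosα_i − u_i·Δl_i)·tanφ'] / Σ W_i sinα_i, with Δl_i = b_i / cosα_i.
Slice 1: Δl = 1.8/cos2.0° = 1.801 m; N'_1 = 60·cos2.0° − 14·1.801 = 34.7; c'Δl = 18.73; W sinα = 2.1
Slice 2: Δl = 3.2/cos26.4° = 3.573 m; N'_2 = 174·cos26.4° − 21·3.573 = 80.8; c'Δl = 37.15; W sinα = 77.4
Slice 3: Δl = 1.2/cos53.6° = 2.022 m; N'_3 = 23·cos53.6° − 3·2.022 = 7.6; c'Δl = 21.03; W sinα = 18.5
Σc'Δl = 76.9 kN/m; ΣN' = 123.2 kN/m; ΣW sinα = 98.0 kN/m
Resisting = 76.9 + 123.2·tan23.3° = 76.9 + 53.0 = 130.0 kN/m
FS = 130.0 / 98.0 = 1.326

FS = 1.33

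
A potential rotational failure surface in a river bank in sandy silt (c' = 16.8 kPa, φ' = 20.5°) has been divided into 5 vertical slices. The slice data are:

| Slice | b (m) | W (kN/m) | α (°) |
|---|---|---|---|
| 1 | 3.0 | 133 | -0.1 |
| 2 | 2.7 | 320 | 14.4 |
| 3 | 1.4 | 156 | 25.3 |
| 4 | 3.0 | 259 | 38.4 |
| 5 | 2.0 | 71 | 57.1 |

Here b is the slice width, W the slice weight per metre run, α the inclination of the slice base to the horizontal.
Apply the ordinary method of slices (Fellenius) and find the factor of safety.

Ordinary method of slices: FS = Σ[c'·Δl_i + (W_i cosα_i)·tanφ'] / Σ W_i sinα_i, with Δl_i = b_i / cosα_i.
Slice 1: Δl = 3.0/cos(-0.1°) = 3.000 m; N'_1 = 133·cos(-0.1°) = 133.0; c'Δl = 50.40; W sinα = -0.2
Slice 2: Δl = 2.7/cos14.4° = 2.788 m; N'_2 = 320·cos14.4° = 309.9; c'Δl = 46.83; W sinα = 79.6
Slice 3: Δl = 1.4/cos25.3° = 1.549 m; N'_3 = 156·cos25.3° = 141.0; c'Δl = 26.02; W sinα = 66.7
Slice 4: Δl = 3.0/cos38.4° = 3.828 m; N'_4 = 259·cos38.4° = 203.0; c'Δl = 64.31; W sinα = 160.9
Slice 5: Δl = 2.0/cos57.1° = 3.682 m; N'_5 = 71·cos57.1° = 38.6; c'Δl = 61.86; W sinα = 59.6
Σc'Δl = 249.4 kN/m; ΣN' = 825.5 kN/m; ΣW sinα = 366.5 kN/m
Resisting = 249.4 + 825.5·tan20.5° = 249.4 + 308.7 = 558.1 kN/m
FS = 558.1 / 366.5 = 1.523

FS = 1.52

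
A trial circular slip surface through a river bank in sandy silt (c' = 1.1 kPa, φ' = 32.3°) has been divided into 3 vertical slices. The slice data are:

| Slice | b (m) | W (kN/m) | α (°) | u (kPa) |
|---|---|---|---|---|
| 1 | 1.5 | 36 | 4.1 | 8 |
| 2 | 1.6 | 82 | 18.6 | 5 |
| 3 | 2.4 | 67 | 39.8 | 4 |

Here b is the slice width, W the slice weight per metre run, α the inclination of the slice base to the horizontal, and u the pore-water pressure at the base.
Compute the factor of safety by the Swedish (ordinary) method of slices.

FS = 1.26

Ordinary method of slices: FS = Σ[c'·Δl_i + (W_i cosα_i − u_i·Δl_i)·tanφ'] / Σ W_i sinα_i, with Δl_i = b_i / cosα_i.
Slice 1: Δl = 1.5/cos4.1° = 1.504 m; N'_1 = 36·cos4.1° − 8·1.504 = 23.9; c'Δl = 1.65; W sinα = 2.6
Slice 2: Δl = 1.6/cos18.6° = 1.688 m; N'_2 = 82·cos18.6° − 5·1.688 = 69.3; c'Δl = 1.86; W sinα = 26.2
Slice 3: Δl = 2.4/cos39.8° = 3.124 m; N'_3 = 67·cos39.8° − 4·3.124 = 39.0; c'Δl = 3.44; W sinα = 42.9
Σc'Δl = 6.9 kN/m; ΣN' = 132.1 kN/m; ΣW sinα = 71.6 kN/m
Resisting = 6.9 + 132.1·tan32.3° = 6.9 + 83.5 = 90.5 kN/m
FS = 90.5 / 71.6 = 1.263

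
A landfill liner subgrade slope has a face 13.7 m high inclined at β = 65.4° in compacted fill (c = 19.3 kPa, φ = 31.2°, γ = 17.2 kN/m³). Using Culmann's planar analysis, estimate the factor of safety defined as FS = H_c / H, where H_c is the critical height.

H_c = (4c/γ) · sinβ cosφ / [1 − cos(β − φ)]
    = (4·19.3/17.2) · sin65.4°·cos31.2° / [1 − cos34.2°]
    = 4.488 · 0.7777 / 0.1729 = 20.19 m
FS = H_c / H = 20.19 / 13.7 = 1.474

FS = 1.47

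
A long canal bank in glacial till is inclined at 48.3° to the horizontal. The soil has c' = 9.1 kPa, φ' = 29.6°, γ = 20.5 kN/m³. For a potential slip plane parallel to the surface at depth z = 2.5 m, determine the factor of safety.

For an infinite slope with a slip plane parallel to the surface (no pore pressure): FS = [c' + γz cos²β tanφ'] / [γz sinβ cosβ].
γz = 20.5·2.5 = 51.25 kN/m²
Numerator = 9.1 + 51.25·cos²48.3°·tan29.6° = 9.1 + 51.25·0.4425·0.5681 = 21.984 kPa
Denominator = 51.25·sin48.3°·cos48.3° = 51.25·0.7466·0.6652 = 25.455 kPa
FS = 21.984 / 25.455 = 0.864

FS = 0.86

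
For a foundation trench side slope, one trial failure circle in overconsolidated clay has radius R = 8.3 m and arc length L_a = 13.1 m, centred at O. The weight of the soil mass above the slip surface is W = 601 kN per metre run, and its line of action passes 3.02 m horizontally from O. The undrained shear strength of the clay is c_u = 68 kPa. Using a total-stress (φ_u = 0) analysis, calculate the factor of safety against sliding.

Taking moments about the centre O, the resisting moment is provided by the undrained shear strength acting along the arc:
M_R = c_u·L_a·R = 68·13.10·8.3 = 7393.6 kN·m/m
M_D = W·d = 601·3.02 = 1815.0 kN·m/m
FS = M_R / M_D = 7393.6 / 1815.0 = 4.074

FS = 4.07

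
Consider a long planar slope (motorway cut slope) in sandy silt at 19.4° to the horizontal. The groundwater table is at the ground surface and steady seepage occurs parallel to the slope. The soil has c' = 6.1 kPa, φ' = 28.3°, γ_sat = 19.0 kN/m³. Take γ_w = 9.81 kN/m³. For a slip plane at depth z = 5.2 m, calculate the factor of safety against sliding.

With seepage parallel to the slope and the water table at the surface, the effective normal stress on the slip plane uses the buoyant unit weight γ' = γ_sat − γ_w while the driving shear stress uses γ_sat:
FS = [c' + γ' z cos²β tanφ'] / [γ_sat z sinβ cosβ]
γ' = 19.0 − 9.81 = 9.19 kN/m³
Numerator = 6.1 + 9.19·5.2·cos²19.4°·tan28.3° = 6.1 + 9.19·5.2·0.8897·0.5384 = 28.992 kPa
Denominator = 19.0·5.2·sin19.4°·cos19.4° = 19.0·5.2·0.3322·0.9432 = 30.954 kPa
FS = 28.992 / 30.954 = 0.937

FS = 0.94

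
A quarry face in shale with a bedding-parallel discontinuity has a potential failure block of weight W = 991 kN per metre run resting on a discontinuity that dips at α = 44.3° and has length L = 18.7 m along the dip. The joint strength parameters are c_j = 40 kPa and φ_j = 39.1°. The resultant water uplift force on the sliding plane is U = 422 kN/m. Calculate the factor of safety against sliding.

Resolving the block weight along and normal to the plane and applying the Mohr–Coulomb strength on the joint:
N' = W cosα − U = 991·cos44.3° − 422 = 287.3 kN/m
Driving force T = W sinα = 991·sin44.3° = 692.1 kN/m
Resisting force R = c_j·L + N'·tanφ_j = 40·18.7 + 287.3·tan39.1° = 748.0 + 233.4 = 981.4 kN/m
FS = R / T = 981.4 / 692.1 = 1.418

FS = 1.42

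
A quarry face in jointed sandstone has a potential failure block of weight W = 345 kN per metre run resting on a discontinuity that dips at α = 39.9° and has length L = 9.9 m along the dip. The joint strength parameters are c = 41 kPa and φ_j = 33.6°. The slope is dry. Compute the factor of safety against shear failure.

FS = 2.63

Resolving the block weight along and normal to the plane and applying the Mohr–Coulomb strength on the joint:
N' = W cosα = 345·cos39.9° = 264.7 kN/m
Driving force T = W sinα = 345·sin39.9° = 221.3 kN/m
Resisting force R = c·L + N'·tanφ_j = 41·9.9 + 264.7·tan33.6° = 405.9 + 175.8 = 581.7 kN/m
FS = R / T = 581.7 / 221.3 = 2.629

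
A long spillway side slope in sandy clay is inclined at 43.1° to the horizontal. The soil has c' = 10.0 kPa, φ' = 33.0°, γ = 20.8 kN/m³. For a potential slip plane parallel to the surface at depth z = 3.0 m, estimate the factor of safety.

FS = 1.02

For an infinite slope with a slip plane parallel to the surface (no pore pressure): FS = [c' + γz cos²β tanφ'] / [γz sinβ cosβ].
γz = 20.8·3.0 = 62.40 kN/m²
Numerator = 10.0 + 62.40·cos²43.1°·tan33.0° = 10.0 + 62.40·0.5331·0.6494 = 31.604 kPa
Denominator = 62.40·sin43.1°·cos43.1° = 62.40·0.6833·0.7302 = 31.131 kPa
FS = 31.604 / 31.131 = 1.015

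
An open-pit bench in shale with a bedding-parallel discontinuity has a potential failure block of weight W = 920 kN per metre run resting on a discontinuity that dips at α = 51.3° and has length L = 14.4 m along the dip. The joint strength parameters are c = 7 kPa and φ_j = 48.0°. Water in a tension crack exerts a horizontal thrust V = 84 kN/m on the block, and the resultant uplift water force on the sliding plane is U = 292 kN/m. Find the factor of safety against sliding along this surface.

Resolving the block weight along and normal to the plane and applying the Mohr–Coulomb strength on the joint:
N' = W cosα − U − V sinα = 920·cos51.3° − 292 − 84·sin51.3° = 217.7 kN/m
Driving force T = W sinα + V cosα = 920·sin51.3° + 84·cos51.3° = 770.5 kN/m
Resisting force R = c·L + N'·tanφ_j = 7·14.4 + 217.7·tan48.0° = 100.8 + 241.7 = 342.5 kN/m
FS = R / T = 342.5 / 770.5 = 0.445

FS = 0.44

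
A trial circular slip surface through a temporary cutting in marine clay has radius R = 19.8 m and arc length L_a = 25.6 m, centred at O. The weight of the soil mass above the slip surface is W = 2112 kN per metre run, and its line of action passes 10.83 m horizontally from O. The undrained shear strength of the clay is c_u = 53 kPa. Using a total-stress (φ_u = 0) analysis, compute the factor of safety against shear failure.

FS = 1.17

Taking moments about the centre O, the resisting moment is provided by the undrained shear strength acting along the arc:
M_R = c_u·L_a·R = 53·25.60·19.8 = 26864.6 kN·m/m
M_D = W·d = 2112·10.83 = 22873.0 kN·m/m
FS = M_R / M_D = 26864.6 / 22873.0 = 1.175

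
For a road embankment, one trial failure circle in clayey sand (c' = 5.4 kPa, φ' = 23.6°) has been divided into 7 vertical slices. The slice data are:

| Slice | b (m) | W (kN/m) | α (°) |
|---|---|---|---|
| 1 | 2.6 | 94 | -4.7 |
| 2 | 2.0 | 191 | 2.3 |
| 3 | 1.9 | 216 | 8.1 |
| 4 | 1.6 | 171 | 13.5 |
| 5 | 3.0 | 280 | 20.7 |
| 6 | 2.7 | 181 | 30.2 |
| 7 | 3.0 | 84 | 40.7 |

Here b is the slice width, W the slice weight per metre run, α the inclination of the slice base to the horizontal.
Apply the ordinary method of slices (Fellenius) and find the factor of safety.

Ordinary method of slices: FS = Σ[c'·Δl_i + (W_i cosα_i)·tanφ'] / Σ W_i sinα_i, with Δl_i = b_i / cosα_i.
Slice 1: Δl = 2.6/cos(-4.7°) = 2.609 m; N'_1 = 94·cos(-4.7°) = 93.7; c'Δl = 14.09; W sinα = -7.7
Slice 2: Δl = 2.0/cos2.3° = 2.002 m; N'_2 = 191·cos2.3° = 190.8; c'Δl = 10.81; W sinα = 7.7
Slice 3: Δl = 1.9/cos8.1° = 1.919 m; N'_3 = 216·cos8.1° = 213.8; c'Δl = 10.36; W sinα = 30.4
Slice 4: Δl = 1.6/cos13.5° = 1.645 m; N'_4 = 171·cos13.5° = 166.3; c'Δl = 8.89; W sinα = 39.9
Slice 5: Δl = 3.0/cos20.7° = 3.207 m; N'_5 = 280·cos20.7° = 261.9; c'Δl = 17.32; W sinα = 99.0
Slice 6: Δl = 2.7/cos30.2° = 3.124 m; N'_6 = 181·cos30.2° = 156.4; c'Δl = 16.87; W sinα = 91.0
Slice 7: Δl = 3.0/cos40.7° = 3.957 m; N'_7 = 84·cos40.7° = 63.7; c'Δl = 21.37; W sinα = 54.8
Σc'Δl = 99.7 kN/m; ΣN' = 1146.7 kN/m; ΣW sinα = 315.1 kN/m
Resisting = 99.7 + 1146.7·tan23.6° = 99.7 + 501.0 = 600.7 kN/m
FS = 600.7 / 315.1 = 1.906

FS = 1.91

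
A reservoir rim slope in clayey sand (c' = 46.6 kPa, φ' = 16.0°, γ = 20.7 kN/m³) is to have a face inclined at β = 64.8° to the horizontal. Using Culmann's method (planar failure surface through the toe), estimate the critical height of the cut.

Culmann's analysis gives the critical failure plane at α_cr = (β + φ')/2 = (64.8 + 16.0)/2 = 40.4°, and the critical height
H_c = (4c'/γ) · sinβ cosφ' / [1 − cos(β − φ')]
    = (4·46.6/20.7) · sin64.8°·cos16.0° / [1 − cos(48.8°)]
    = 9.005 · 0.9048·0.9613 / [1 − 0.6587]
    = 9.005 · 0.8698 / 0.3413
    = 22.95 m

H_c = 22.95 m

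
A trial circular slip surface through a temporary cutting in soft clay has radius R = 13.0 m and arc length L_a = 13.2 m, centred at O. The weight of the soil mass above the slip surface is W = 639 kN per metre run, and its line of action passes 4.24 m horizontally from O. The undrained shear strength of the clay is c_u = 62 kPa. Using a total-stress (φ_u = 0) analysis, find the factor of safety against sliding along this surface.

FS = 3.93

Taking moments about the centre O, the resisting moment is provided by the undrained shear strength acting along the arc:
M_R = c_u·L_a·R = 62·13.20·13.0 = 10639.2 kN·m/m
M_D = W·d = 639·4.24 = 2709.4 kN·m/m
FS = M_R / M_D = 10639.2 / 2709.4 = 3.927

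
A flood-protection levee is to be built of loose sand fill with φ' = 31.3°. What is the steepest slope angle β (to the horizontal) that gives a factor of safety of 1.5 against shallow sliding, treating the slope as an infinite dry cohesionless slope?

β = 22.1°

For an infinite dry cohesionless slope FS = tanφ'/tanβ, so tanβ = tanφ' / FS.
tanβ = tan31.3° / 1.5 = 0.6080 / 1.5 = 0.4053
β = arctan(0.4053) = 22.06°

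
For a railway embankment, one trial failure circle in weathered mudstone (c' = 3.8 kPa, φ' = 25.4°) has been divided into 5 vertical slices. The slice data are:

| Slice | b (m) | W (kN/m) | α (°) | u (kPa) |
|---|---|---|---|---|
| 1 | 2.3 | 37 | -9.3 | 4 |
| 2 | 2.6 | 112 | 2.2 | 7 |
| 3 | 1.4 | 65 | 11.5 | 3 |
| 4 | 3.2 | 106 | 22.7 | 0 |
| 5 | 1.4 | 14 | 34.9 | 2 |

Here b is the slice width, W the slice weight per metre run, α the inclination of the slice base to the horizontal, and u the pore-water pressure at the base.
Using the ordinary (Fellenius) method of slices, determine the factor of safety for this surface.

Ordinary method of slices: FS = Σ[c'·Δl_i + (W_i cosα_i − u_i·Δl_i)·tanφ'] / Σ W_i sinα_i, with Δl_i = b_i / cosα_i.
Slice 1: Δl = 2.3/cos(-9.3°) = 2.331 m; N'_1 = 37·cos(-9.3°) − 4·2.331 = 27.2; c'Δl = 8.86; W sinα = -6.0
Slice 2: Δl = 2.6/cos2.2° = 2.602 m; N'_2 = 112·cos2.2° − 7·2.602 = 93.7; c'Δl = 9.89; W sinα = 4.3
Slice 3: Δl = 1.4/cos11.5° = 1.429 m; N'_3 = 65·cos11.5° − 3·1.429 = 59.4; c'Δl = 5.43; W sinα = 13.0
Slice 4: Δl = 3.2/cos22.7° = 3.469 m; N'_4 = 106·cos22.7° − 0·3.469 = 97.8; c'Δl = 13.18; W sinα = 40.9
Slice 5: Δl = 1.4/cos34.9° = 1.707 m; N'_5 = 14·cos34.9° − 2·1.707 = 8.1; c'Δl = 6.49; W sinα = 8.0
Σc'Δl = 43.8 kN/m; ΣN' = 286.2 kN/m; ΣW sinα = 60.2 kN/m
Resisting = 43.8 + 286.2·tan25.4° = 43.8 + 135.9 = 179.7 kN/m
FS = 179.7 / 60.2 = 2.986

FS = 2.99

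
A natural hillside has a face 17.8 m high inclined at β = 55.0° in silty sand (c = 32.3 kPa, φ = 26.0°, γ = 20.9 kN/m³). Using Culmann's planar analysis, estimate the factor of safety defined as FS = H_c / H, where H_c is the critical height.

FS = 2.04

H_c = (4c/γ) · sinβ cosφ / [1 − cos(β − φ)]
    = (4·32.3/20.9) · sin55.0°·cos26.0° / [1 − cos29.0°]
    = 6.182 · 0.7362 / 0.1254 = 36.30 m
FS = H_c / H = 36.30 / 17.8 = 2.039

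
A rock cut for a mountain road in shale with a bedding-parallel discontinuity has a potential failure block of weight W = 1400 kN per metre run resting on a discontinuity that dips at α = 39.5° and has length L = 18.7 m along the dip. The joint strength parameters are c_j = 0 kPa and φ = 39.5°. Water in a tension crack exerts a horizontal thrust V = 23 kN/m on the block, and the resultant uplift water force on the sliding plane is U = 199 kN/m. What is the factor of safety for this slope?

Resolving the block weight along and normal to the plane and applying the Mohr–Coulomb strength on the joint:
N' = W cosα − U − V sinα = 1400·cos39.5° − 199 − 23·sin39.5° = 866.6 kN/m
Driving force T = W sinα + V cosα = 1400·sin39.5° + 23·cos39.5° = 908.3 kN/m
Resisting force R = c_j·L + N'·tanφ = 0·18.7 + 866.6·tan39.5° = 0.0 + 714.4 = 714.4 kN/m
FS = R / T = 714.4 / 908.3 = 0.787

FS = 0.79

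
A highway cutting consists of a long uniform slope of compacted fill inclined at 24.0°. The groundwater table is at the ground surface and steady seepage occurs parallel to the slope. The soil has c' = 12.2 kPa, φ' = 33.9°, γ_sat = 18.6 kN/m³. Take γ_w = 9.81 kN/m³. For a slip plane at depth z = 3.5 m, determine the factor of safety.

With seepage parallel to the slope and the water table at the surface, the effective normal stress on the slip plane uses the buoyant unit weight γ' = γ_sat − γ_w while the driving shear stress uses γ_sat:
FS = [c' + γ' z cos²β tanφ'] / [γ_sat z sinβ cosβ]
γ' = 18.6 − 9.81 = 8.79 kN/m³
Numerator = 12.2 + 8.79·3.5·cos²24.0°·tan33.9° = 12.2 + 8.79·3.5·0.8346·0.6720 = 29.453 kPa
Denominator = 18.6·3.5·sin24.0°·cos24.0° = 18.6·3.5·0.4067·0.9135 = 24.189 kPa
FS = 29.453 / 24.189 = 1.218

FS = 1.22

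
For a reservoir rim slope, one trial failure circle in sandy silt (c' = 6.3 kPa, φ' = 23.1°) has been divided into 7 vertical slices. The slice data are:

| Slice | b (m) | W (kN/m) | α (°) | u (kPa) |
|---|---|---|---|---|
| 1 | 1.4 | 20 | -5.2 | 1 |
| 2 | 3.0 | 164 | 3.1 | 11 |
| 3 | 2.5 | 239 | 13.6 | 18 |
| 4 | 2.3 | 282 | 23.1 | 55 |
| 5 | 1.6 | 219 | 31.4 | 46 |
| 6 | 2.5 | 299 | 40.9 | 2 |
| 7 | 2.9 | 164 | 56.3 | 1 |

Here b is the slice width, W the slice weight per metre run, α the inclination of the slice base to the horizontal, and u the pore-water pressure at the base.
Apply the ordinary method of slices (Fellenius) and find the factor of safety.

Ordinary method of slices: FS = Σ[c'·Δl_i + (W_i cosα_i − u_i·Δl_i)·tanφ'] / Σ W_i sinα_i, with Δl_i = b_i / cosα_i.
Slice 1: Δl = 1.4/cos(-5.2°) = 1.406 m; N'_1 = 20·cos(-5.2°) − 1·1.406 = 18.5; c'Δl = 8.86; W sinα = -1.8
Slice 2: Δl = 3.0/cos3.1° = 3.004 m; N'_2 = 164·cos3.1° − 11·3.004 = 130.7; c'Δl = 18.93; W sinα = 8.9
Slice 3: Δl = 2.5/cos13.6° = 2.572 m; N'_3 = 239·cos13.6° − 18·2.572 = 186.0; c'Δl = 16.20; W sinα = 56.2
Slice 4: Δl = 2.3/cos23.1° = 2.500 m; N'_4 = 282·cos23.1° − 55·2.500 = 121.9; c'Δl = 15.75; W sinα = 110.6
Slice 5: Δl = 1.6/cos31.4° = 1.875 m; N'_5 = 219·cos31.4° − 46·1.875 = 100.7; c'Δl = 11.81; W sinα = 114.1
Slice 6: Δl = 2.5/cos40.9° = 3.308 m; N'_6 = 299·cos40.9° − 2·3.308 = 219.4; c'Δl = 20.84; W sinα = 195.8
Slice 7: Δl = 2.9/cos56.3° = 5.227 m; N'_7 = 164·cos56.3° − 1·5.227 = 85.8; c'Δl = 32.93; W sinα = 136.4
Σc'Δl = 125.3 kN/m; ΣN' = 862.9 kN/m; ΣW sinα = 620.2 kN/m
Resisting = 125.3 + 862.9·tan23.1° = 125.3 + 368.1 = 493.4 kN/m
FS = 493.4 / 620.2 = 0.796

FS = 0.80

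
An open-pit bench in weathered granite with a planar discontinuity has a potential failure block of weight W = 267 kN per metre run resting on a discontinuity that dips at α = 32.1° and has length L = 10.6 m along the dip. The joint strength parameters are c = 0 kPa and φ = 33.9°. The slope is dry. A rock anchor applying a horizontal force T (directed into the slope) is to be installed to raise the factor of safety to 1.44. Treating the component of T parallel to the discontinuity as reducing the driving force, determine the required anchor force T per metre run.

Resolving forces along and normal to the sliding plane, with the horizontal anchor force T adding T·sinα to the effective normal force and T·cosα acting up the plane against the driving force:
FS = [cL + (W cosα + T sinα) tanφ] / [W sinα − T cosα]
Without the anchor: N' = 226.2 kN/m, driving T_d = 141.9 kN/m, resisting R = 0·10.6 + 226.2·tan33.9° = 152.0 kN/m, FS = 1.07.
Setting FS = 1.44 and solving for T:
1.44·(141.9 − T cos32.1°) = 152.0 + T sin32.1°·tan33.9°
T·(sin32.1°·tan33.9° + 1.44·cos32.1°) = 1.44·141.9 − 152.0
T·(0.5314·0.6720 + 1.44·0.8471) = 204.3 − 152.0 = 52.3
T·1.5769 = 52.3
T = 33.2 kN/m

T = 33 kN/m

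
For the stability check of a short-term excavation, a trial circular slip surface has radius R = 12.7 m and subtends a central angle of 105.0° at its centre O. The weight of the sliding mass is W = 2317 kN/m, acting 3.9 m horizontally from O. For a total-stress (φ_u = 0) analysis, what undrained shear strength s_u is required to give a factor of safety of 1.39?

FS = s_u·L_a·R / (W·d), so s_u = FS·W·d / (L_a·R).
Arc length L_a = R·θ = 12.7·(105.0°·π/180) = 12.7·1.8326 = 23.27 m
s_u = 1.39·2317·3.9 / (23.27·12.7) = 12560.5 / 295.58 = 42.49 kPa

s_u = 42.5 kPa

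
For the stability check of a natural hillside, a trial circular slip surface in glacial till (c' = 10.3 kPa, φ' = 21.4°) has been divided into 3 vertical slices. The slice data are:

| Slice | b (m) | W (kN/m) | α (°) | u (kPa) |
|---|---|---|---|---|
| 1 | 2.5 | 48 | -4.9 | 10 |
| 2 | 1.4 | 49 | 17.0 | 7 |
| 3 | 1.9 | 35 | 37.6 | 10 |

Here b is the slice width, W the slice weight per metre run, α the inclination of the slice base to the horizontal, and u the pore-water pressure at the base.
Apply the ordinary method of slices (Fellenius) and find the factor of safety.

FS = 2.86

Ordinary method of slices: FS = Σ[c'·Δl_i + (W_i cosα_i − u_i·Δl_i)·tanφ'] / Σ W_i sinα_i, with Δl_i = b_i / cosα_i.
Slice 1: Δl = 2.5/cos(-4.9°) = 2.509 m; N'_1 = 48·cos(-4.9°) − 10·2.509 = 22.7; c'Δl = 25.84; W sinα = -4.1
Slice 2: Δl = 1.4/cos17.0° = 1.464 m; N'_2 = 49·cos17.0° − 7·1.464 = 36.6; c'Δl = 15.08; W sinα = 14.3
Slice 3: Δl = 1.9/cos37.6° = 2.398 m; N'_3 = 35·cos37.6° − 10·2.398 = 3.7; c'Δl = 24.70; W sinα = 21.4
Σc'Δl = 65.6 kN/m; ΣN' = 63.1 kN/m; ΣW sinα = 31.6 kN/m
Resisting = 65.6 + 63.1·tan21.4° = 65.6 + 24.7 = 90.3 kN/m
FS = 90.3 / 31.6 = 2.861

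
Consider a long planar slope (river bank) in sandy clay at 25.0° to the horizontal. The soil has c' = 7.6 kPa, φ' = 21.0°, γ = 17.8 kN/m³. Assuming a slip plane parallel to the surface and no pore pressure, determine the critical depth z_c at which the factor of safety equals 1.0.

Setting FS = 1.00 in FS = [c' + γz cos²β tanφ'] / [γz sinβ cosβ] and solving for z:
z = c' / [γ cosβ (FS·sinβ − cosβ·tanφ')]
  = 7.6 / [17.8·cos25.0°·(1.00·sin25.0° − cos25.0°·tan21.0°)]
  = 7.6 / [17.8·0.9063·(1.00·0.4226 − 0.9063·0.3839)]
  = 7.6 / 1.2054 = 6.305 m

z_c = 6.31 m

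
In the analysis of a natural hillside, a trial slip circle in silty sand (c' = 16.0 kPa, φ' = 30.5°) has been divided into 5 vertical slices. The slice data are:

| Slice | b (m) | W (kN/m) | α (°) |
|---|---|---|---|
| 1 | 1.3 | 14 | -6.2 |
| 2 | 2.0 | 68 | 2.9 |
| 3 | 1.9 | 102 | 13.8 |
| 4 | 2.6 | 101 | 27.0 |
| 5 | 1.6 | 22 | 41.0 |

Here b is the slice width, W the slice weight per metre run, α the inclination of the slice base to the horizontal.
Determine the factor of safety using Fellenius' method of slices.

Ordinary method of slices: FS = Σ[c'·Δl_i + (W_i cosα_i)·tanφ'] / Σ W_i sinα_i, with Δl_i = b_i / cosα_i.
Slice 1: Δl = 1.3/cos(-6.2°) = 1.308 m; N'_1 = 14·cos(-6.2°) = 13.9; c'Δl = 20.92; W sinα = -1.5
Slice 2: Δl = 2.0/cos2.9° = 2.003 m; N'_2 = 68·cos2.9° = 67.9; c'Δl = 32.04; W sinα = 3.4
Slice 3: Δl = 1.9/cos13.8° = 1.956 m; N'_3 = 102·cos13.8° = 99.1; c'Δl = 31.30; W sinα = 24.3
Slice 4: Δl = 2.6/cos27.0° = 2.918 m; N'_4 = 101·cos27.0° = 90.0; c'Δl = 46.69; W sinα = 45.9
Slice 5: Δl = 1.6/cos41.0° = 2.120 m; N'_5 = 22·cos41.0° = 16.6; c'Δl = 33.92; W sinα = 14.4
Σc'Δl = 164.9 kN/m; ΣN' = 287.5 kN/m; ΣW sinα = 86.5 kN/m
Resisting = 164.9 + 287.5·tan30.5° = 164.9 + 169.3 = 334.2 kN/m
FS = 334.2 / 86.5 = 3.862

FS = 3.86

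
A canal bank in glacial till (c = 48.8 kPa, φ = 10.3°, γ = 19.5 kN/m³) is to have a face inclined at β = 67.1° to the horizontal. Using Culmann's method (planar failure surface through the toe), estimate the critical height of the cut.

H_c = 20.05 m

Culmann's analysis gives the critical failure plane at α_cr = (β + φ)/2 = (67.1 + 10.3)/2 = 38.7°, and the critical height
H_c = (4c/γ) · sinβ cosφ / [1 − cos(β − φ)]
    = (4·48.8/19.5) · sin67.1°·cos10.3° / [1 − cos(56.8°)]
    = 10.010 · 0.9212·0.9839 / [1 − 0.5476]
    = 10.010 · 0.9063 / 0.4524
    = 20.05 m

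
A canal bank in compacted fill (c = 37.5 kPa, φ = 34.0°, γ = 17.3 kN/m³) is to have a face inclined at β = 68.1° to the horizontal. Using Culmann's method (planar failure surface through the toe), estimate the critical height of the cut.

Culmann's analysis gives the critical failure plane at α_cr = (β + φ)/2 = (68.1 + 34.0)/2 = 51.0°, and the critical height
H_c = (4c/γ) · sinβ cosφ / [1 − cos(β − φ)]
    = (4·37.5/17.3) · sin68.1°·cos34.0° / [1 − cos(34.1°)]
    = 8.671 · 0.9278·0.8290 / [1 − 0.8281]
    = 8.671 · 0.7692 / 0.1719
    = 38.79 m

H_c = 38.79 m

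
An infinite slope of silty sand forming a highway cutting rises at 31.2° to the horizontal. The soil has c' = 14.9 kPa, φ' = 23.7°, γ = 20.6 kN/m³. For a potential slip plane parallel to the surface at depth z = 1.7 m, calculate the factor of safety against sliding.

For an infinite slope with a slip plane parallel to the surface (no pore pressure): FS = [c' + γz cos²β tanφ'] / [γz sinβ cosβ].
γz = 20.6·1.7 = 35.02 kN/m²
Numerator = 14.9 + 35.02·cos²31.2°·tan23.7° = 14.9 + 35.02·0.7316·0.4390 = 26.147 kPa
Denominator = 35.02·sin31.2°·cos31.2° = 35.02·0.5180·0.8554 = 15.517 kPa
FS = 26.147 / 15.517 = 1.685

FS = 1.69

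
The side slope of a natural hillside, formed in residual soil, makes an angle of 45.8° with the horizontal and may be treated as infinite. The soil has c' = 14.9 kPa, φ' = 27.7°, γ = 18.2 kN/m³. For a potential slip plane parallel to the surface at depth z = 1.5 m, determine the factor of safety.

FS = 1.60

For an infinite slope with a slip plane parallel to the surface (no pore pressure): FS = [c' + γz cos²β tanφ'] / [γz sinβ cosβ].
γz = 18.2·1.5 = 27.30 kN/m²
Numerator = 14.9 + 27.30·cos²45.8°·tan27.7° = 14.9 + 27.30·0.4860·0.5250 = 21.866 kPa
Denominator = 27.30·sin45.8°·cos45.8° = 27.30·0.7169·0.6972 = 13.645 kPa
FS = 21.866 / 13.645 = 1.603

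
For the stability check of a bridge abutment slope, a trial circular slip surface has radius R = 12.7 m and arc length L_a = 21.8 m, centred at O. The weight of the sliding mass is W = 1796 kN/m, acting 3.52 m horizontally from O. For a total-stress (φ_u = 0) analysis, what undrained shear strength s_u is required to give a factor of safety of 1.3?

s_u = 29.7 kPa

FS = s_u·L_a·R / (W·d), so s_u = FS·W·d / (L_a·R).
s_u = 1.3·1796·3.52 / (21.80·12.7) = 8218.5 / 276.86 = 29.68 kPa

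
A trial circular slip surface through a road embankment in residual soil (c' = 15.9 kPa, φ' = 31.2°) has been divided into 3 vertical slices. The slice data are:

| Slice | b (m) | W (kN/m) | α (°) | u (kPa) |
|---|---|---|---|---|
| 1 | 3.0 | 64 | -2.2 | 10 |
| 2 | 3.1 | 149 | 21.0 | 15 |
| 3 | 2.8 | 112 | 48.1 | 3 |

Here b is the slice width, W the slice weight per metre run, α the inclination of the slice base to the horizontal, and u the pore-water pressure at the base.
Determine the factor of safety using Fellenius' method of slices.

FS = 2.08

Ordinary method of slices: FS = Σ[c'·Δl_i + (W_i cosα_i − u_i·Δl_i)·tanφ'] / Σ W_i sinα_i, with Δl_i = b_i / cosα_i.
Slice 1: Δl = 3.0/cos(-2.2°) = 3.002 m; N'_1 = 64·cos(-2.2°) − 10·3.002 = 33.9; c'Δl = 47.74; W sinα = -2.5
Slice 2: Δl = 3.1/cos21.0° = 3.321 m; N'_2 = 149·cos21.0° − 15·3.321 = 89.3; c'Δl = 52.80; W sinα = 53.4
Slice 3: Δl = 2.8/cos48.1° = 4.193 m; N'_3 = 112·cos48.1° − 3·4.193 = 62.2; c'Δl = 66.66; W sinα = 83.4
Σc'Δl = 167.2 kN/m; ΣN' = 185.4 kN/m; ΣW sinα = 134.3 kN/m
Resisting = 167.2 + 185.4·tan31.2° = 167.2 + 112.3 = 279.5 kN/m
FS = 279.5 / 134.3 = 2.081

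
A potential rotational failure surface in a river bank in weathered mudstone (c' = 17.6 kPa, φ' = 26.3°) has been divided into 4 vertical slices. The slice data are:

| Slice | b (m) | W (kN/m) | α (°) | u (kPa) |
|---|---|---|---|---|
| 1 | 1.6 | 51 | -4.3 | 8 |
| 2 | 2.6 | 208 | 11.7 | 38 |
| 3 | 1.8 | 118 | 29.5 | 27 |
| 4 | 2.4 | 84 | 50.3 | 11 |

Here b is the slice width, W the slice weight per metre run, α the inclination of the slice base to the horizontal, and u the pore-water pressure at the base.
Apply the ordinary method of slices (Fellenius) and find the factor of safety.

Ordinary method of slices: FS = Σ[c'·Δl_i + (W_i cosα_i − u_i·Δl_i)·tanφ'] / Σ W_i sinα_i, with Δl_i = b_i / cosα_i.
Slice 1: Δl = 1.6/cos(-4.3°) = 1.605 m; N'_1 = 51·cos(-4.3°) − 8·1.605 = 38.0; c'Δl = 28.24; W sinα = -3.8
Slice 2: Δl = 2.6/cos11.7° = 2.655 m; N'_2 = 208·cos11.7° − 38·2.655 = 102.8; c'Δl = 46.73; W sinα = 42.2
Slice 3: Δl = 1.8/cos29.5° = 2.068 m; N'_3 = 118·cos29.5° − 27·2.068 = 46.9; c'Δl = 36.40; W sinα = 58.1
Slice 4: Δl = 2.4/cos50.3° = 3.757 m; N'_4 = 84·cos50.3° − 11·3.757 = 12.3; c'Δl = 66.13; W sinα = 64.6
Σc'Δl = 177.5 kN/m; ΣN' = 200.0 kN/m; ΣW sinα = 161.1 kN/m
Resisting = 177.5 + 200.0·tan26.3° = 177.5 + 98.8 = 276.3 kN/m
FS = 276.3 / 161.1 = 1.715

FS = 1.72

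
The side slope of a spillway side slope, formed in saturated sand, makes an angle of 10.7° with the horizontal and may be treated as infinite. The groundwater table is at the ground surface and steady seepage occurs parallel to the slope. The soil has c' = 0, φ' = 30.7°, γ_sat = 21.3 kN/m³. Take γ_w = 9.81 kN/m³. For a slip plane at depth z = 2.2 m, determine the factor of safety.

With seepage parallel to the slope and the water table at the surface, the effective normal stress on the slip plane uses the buoyant unit weight γ' = γ_sat − γ_w while the driving shear stress uses γ_sat:
FS = [c' + γ' z cos²β tanφ'] / [γ_sat z sinβ cosβ]
(For c' = 0 this reduces to FS = (γ'/γ_sat)·tanφ'/tanβ.)
γ' = 21.3 − 9.81 = 11.49 kN/m³
Numerator = 0.0 + 11.49·2.2·cos²10.7°·tan30.7° = 0.0 + 11.49·2.2·0.9655·0.5938 = 14.492 kPa
Denominator = 21.3·2.2·sin10.7°·cos10.7° = 21.3·2.2·0.1857·0.9826 = 8.549 kPa
FS = 14.492 / 8.549 = 1.695

FS = 1.70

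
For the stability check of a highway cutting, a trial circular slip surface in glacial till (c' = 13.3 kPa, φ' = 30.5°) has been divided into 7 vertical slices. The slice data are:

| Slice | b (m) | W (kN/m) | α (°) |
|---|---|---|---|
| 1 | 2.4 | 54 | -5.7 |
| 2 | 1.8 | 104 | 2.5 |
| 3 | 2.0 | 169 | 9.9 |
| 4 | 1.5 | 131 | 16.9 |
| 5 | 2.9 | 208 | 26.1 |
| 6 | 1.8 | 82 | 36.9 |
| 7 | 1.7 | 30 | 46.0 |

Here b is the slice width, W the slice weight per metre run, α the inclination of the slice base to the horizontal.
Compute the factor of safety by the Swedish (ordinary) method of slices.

FS = 2.78

Ordinary method of slices: FS = Σ[c'·Δl_i + (W_i cosα_i)·tanφ'] / Σ W_i sinα_i, with Δl_i = b_i / cosα_i.
Slice 1: Δl = 2.4/cos(-5.7°) = 2.412 m; N'_1 = 54·cos(-5.7°) = 53.7; c'Δl = 32.08; W sinα = -5.4
Slice 2: Δl = 1.8/cos2.5° = 1.802 m; N'_2 = 104·cos2.5° = 103.9; c'Δl = 23.96; W sinα = 4.5
Slice 3: Δl = 2.0/cos9.9° = 2.030 m; N'_3 = 169·cos9.9° = 166.5; c'Δl = 27.00; W sinα = 29.1
Slice 4: Δl = 1.5/cos16.9° = 1.568 m; N'_4 = 131·cos16.9° = 125.3; c'Δl = 20.85; W sinα = 38.1
Slice 5: Δl = 2.9/cos26.1° = 3.229 m; N'_5 = 208·cos26.1° = 186.8; c'Δl = 42.95; W sinα = 91.5
Slice 6: Δl = 1.8/cos36.9° = 2.251 m; N'_6 = 82·cos36.9° = 65.6; c'Δl = 29.94; W sinα = 49.2
Slice 7: Δl = 1.7/cos46.0° = 2.447 m; N'_7 = 30·cos46.0° = 20.8; c'Δl = 32.55; W sinα = 21.6
Σc'Δl = 209.3 kN/m; ΣN' = 722.7 kN/m; ΣW sinα = 228.6 kN/m
Resisting = 209.3 + 722.7·tan30.5° = 209.3 + 425.7 = 635.0 kN/m
FS = 635.0 / 228.6 = 2.777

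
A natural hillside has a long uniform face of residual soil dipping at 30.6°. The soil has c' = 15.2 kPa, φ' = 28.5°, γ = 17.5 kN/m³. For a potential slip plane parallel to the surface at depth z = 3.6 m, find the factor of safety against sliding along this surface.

FS = 1.47

For an infinite slope with a slip plane parallel to the surface (no pore pressure): FS = [c' + γz cos²β tanφ'] / [γz sinβ cosβ].
γz = 17.5·3.6 = 63.00 kN/m²
Numerator = 15.2 + 63.00·cos²30.6°·tan28.5° = 15.2 + 63.00·0.7409·0.5430 = 40.543 kPa
Denominator = 63.00·sin30.6°·cos30.6° = 63.00·0.5090·0.8607 = 27.604 kPa
FS = 40.543 / 27.604 = 1.469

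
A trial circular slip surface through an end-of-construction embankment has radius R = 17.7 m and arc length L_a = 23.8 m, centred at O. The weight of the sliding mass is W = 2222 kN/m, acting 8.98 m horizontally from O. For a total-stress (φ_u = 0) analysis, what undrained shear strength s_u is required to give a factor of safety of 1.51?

s_u = 71.5 kPa

FS = s_u·L_a·R / (W·d), so s_u = FS·W·d / (L_a·R).
s_u = 1.51·2222·8.98 / (23.80·17.7) = 30129.9 / 421.26 = 71.52 kPa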